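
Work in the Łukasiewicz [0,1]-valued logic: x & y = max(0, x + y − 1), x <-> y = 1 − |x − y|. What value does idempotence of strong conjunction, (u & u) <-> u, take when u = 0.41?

u & u = max(0, 0.41 + 0.41 − 1) = max(0, -0.18) = 0.00
(u & u) <-> u = 1 − |0.00 − 0.41| = 1 − 0.41 = 0.59
(The value 0.59 < 1 shows this instance is not satisfied; fails in Ł∞ since a ⊗ a = max(0, 2a−1) ≠ a in general.)

0.59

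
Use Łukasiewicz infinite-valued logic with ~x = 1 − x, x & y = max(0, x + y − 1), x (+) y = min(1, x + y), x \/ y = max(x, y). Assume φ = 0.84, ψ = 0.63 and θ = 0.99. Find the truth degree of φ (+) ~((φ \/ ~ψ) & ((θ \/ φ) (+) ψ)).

1.00

~ψ = 1 − 0.63 = 0.37
φ \/ ~ψ = max(0.84, 0.37) = 0.84
θ \/ φ = max(0.99, 0.84) = 0.99
(θ \/ φ) (+) ψ = min(1, 0.99 + 0.63) = min(1, 1.62) = 1.00
(φ \/ ~ψ) & ((θ \/ φ) (+) ψ) = max(0, 0.84 + 1.00 − 1) = max(0, 0.84) = 0.84
~((φ \/ ~ψ) & ((θ \/ φ) (+) ψ)) = 1 − 0.84 = 0.16
φ (+) ~((φ \/ ~ψ) & ((θ \/ φ) (+) ψ)) = min(1, 0.84 + 0.16) = min(1, 1.00) = 1.00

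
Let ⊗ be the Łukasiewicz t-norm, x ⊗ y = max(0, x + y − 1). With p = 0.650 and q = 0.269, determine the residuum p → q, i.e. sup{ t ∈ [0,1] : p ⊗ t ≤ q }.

The residuum of the Łukasiewicz t-norm gives the supremum: min(1, 1 − 0.650 + 0.269).
1 − 0.650 + 0.269 = 0.619, so t = min(1, 0.619) = 0.619.
Check: 0.650 ⊗ 0.619 = max(0, 0.269) = 0.269 ≤ 0.269.

0.619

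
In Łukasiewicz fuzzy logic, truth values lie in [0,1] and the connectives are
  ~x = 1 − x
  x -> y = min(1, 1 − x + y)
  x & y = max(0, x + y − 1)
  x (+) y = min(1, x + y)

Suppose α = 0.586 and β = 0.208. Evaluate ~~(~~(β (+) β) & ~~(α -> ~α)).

β (+) β = min(1, 0.208 + 0.208) = min(1, 0.416) = 0.416
~(β (+) β) = 1 − 0.416 = 0.584
~~(β (+) β) = 1 − 0.584 = 0.416
~α = 1 − 0.586 = 0.414
α -> ~α = min(1, 1 − 0.586 + 0.414) = min(1, 0.828) = 0.828
~(α -> ~α) = 1 − 0.828 = 0.172
~~(α -> ~α) = 1 − 0.172 = 0.828
~~(β (+) β) & ~~(α -> ~α) = max(0, 0.416 + 0.828 − 1) = max(0, 0.244) = 0.244
~(~~(β (+) β) & ~~(α -> ~α)) = 1 − 0.244 = 0.756
~~(~~(β (+) β) & ~~(α -> ~α)) = 1 − 0.756 = 0.244

0.244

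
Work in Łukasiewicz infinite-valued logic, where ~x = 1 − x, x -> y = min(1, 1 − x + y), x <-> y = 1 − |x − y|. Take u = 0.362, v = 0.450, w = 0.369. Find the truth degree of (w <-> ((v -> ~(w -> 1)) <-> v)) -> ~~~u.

1.000

w -> 1 = min(1, 1 − 0.369 + 1.000) = min(1, 1.631) = 1.000
~(w -> 1) = 1 − 1.000 = 0.000
v -> ~(w -> 1) = min(1, 1 − 0.450 + 0.000) = min(1, 0.550) = 0.550
(v -> ~(w -> 1)) <-> v = 1 − |0.550 − 0.450| = 1 − 0.100 = 0.900
w <-> ((v -> ~(w -> 1)) <-> v) = 1 − |0.369 − 0.900| = 1 − 0.531 = 0.469
~u = 1 − 0.362 = 0.638
~~u = 1 − 0.638 = 0.362
~~~u = 1 − 0.362 = 0.638
(w <-> ((v -> ~(w -> 1)) <-> v)) -> ~~~u = min(1, 1 − 0.469 + 0.638) = min(1, 1.169) = 1.000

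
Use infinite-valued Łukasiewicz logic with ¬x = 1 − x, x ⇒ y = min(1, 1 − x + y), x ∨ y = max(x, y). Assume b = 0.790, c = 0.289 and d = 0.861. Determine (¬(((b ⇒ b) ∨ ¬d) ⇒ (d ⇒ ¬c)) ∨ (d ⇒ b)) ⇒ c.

b ⇒ b = min(1, 1 − 0.790 + 0.790) = min(1, 1.000) = 1.000
¬d = 1 − 0.861 = 0.139
(b ⇒ b) ∨ ¬d = max(1.000, 0.139) = 1.000
¬c = 1 − 0.289 = 0.711
d ⇒ ¬c = min(1, 1 − 0.861 + 0.711) = min(1, 0.850) = 0.850
((b ⇒ b) ∨ ¬d) ⇒ (d ⇒ ¬c) = min(1, 1 − 1.000 + 0.850) = min(1, 0.850) = 0.850
¬(((b ⇒ b) ∨ ¬d) ⇒ (d ⇒ ¬c)) = 1 − 0.850 = 0.150
d ⇒ b = min(1, 1 − 0.861 + 0.790) = min(1, 0.929) = 0.929
¬(((b ⇒ b) ∨ ¬d) ⇒ (d ⇒ ¬c)) ∨ (d ⇒ b) = max(0.150, 0.929) = 0.929
(¬(((b ⇒ b) ∨ ¬d) ⇒ (d ⇒ ¬c)) ∨ (d ⇒ b)) ⇒ c = min(1, 1 − 0.929 + 0.289) = min(1, 0.360) = 0.360

0.360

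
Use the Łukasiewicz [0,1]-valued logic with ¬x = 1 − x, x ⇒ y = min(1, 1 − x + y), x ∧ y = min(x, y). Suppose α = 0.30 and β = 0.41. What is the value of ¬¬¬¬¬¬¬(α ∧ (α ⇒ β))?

0.70

α ⇒ β = min(1, 1 − 0.30 + 0.41) = min(1, 1.11) = 1.00
α ∧ (α ⇒ β) = min(0.30, 1.00) = 0.30
¬(α ∧ (α ⇒ β)) = 1 − 0.30 = 0.70
¬¬(α ∧ (α ⇒ β)) = 1 − 0.70 = 0.30
¬¬¬(α ∧ (α ⇒ β)) = 1 − 0.30 = 0.70
¬¬¬¬(α ∧ (α ⇒ β)) = 1 − 0.70 = 0.30
¬¬¬¬¬(α ∧ (α ⇒ β)) = 1 − 0.30 = 0.70
¬¬¬¬¬¬(α ∧ (α ⇒ β)) = 1 − 0.70 = 0.30
¬¬¬¬¬¬¬(α ∧ (α ⇒ β)) = 1 − 0.30 = 0.70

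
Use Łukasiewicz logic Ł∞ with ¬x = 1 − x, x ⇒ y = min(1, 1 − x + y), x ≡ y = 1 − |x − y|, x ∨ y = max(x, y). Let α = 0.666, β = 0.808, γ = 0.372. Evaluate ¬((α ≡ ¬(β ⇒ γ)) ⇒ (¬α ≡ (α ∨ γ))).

β ⇒ γ = min(1, 1 − 0.808 + 0.372) = min(1, 0.564) = 0.564
¬(β ⇒ γ) = 1 − 0.564 = 0.436
α ≡ ¬(β ⇒ γ) = 1 − |0.666 − 0.436| = 1 − 0.230 = 0.770
¬α = 1 − 0.666 = 0.334
α ∨ γ = max(0.666, 0.372) = 0.666
¬α ≡ (α ∨ γ) = 1 − |0.334 − 0.666| = 1 − 0.332 = 0.668
(α ≡ ¬(β ⇒ γ)) ⇒ (¬α ≡ (α ∨ γ)) = min(1, 1 − 0.770 + 0.668) = min(1, 0.898) = 0.898
¬((α ≡ ¬(β ⇒ γ)) ⇒ (¬α ≡ (α ∨ γ))) = 1 − 0.898 = 0.102

0.102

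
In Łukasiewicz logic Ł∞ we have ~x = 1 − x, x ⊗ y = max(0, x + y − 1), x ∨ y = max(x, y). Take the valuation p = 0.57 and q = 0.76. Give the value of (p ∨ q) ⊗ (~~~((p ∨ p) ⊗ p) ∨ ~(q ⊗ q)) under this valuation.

0.62

p ∨ q = max(0.57, 0.76) = 0.76
p ∨ p = max(0.57, 0.57) = 0.57
(p ∨ p) ⊗ p = max(0, 0.57 + 0.57 − 1) = max(0, 0.14) = 0.14
~((p ∨ p) ⊗ p) = 1 − 0.14 = 0.86
~~((p ∨ p) ⊗ p) = 1 − 0.86 = 0.14
~~~((p ∨ p) ⊗ p) = 1 − 0.14 = 0.86
q ⊗ q = max(0, 0.76 + 0.76 − 1) = max(0, 0.52) = 0.52
~(q ⊗ q) = 1 − 0.52 = 0.48
~~~((p ∨ p) ⊗ p) ∨ ~(q ⊗ q) = max(0.86, 0.48) = 0.86
(p ∨ q) ⊗ (~~~((p ∨ p) ⊗ p) ∨ ~(q ⊗ q)) = max(0, 0.76 + 0.86 − 1) = max(0, 0.62) = 0.62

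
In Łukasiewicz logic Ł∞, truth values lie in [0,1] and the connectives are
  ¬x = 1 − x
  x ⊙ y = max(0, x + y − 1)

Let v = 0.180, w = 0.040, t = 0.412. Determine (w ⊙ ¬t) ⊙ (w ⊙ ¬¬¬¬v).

¬t = 1 − 0.412 = 0.588
w ⊙ ¬t = max(0, 0.040 + 0.588 − 1) = max(0, -0.372) = 0.000
¬v = 1 − 0.180 = 0.820
¬¬v = 1 − 0.820 = 0.180
¬¬¬v = 1 − 0.180 = 0.820
¬¬¬¬v = 1 − 0.820 = 0.180
w ⊙ ¬¬¬¬v = max(0, 0.040 + 0.180 − 1) = max(0, -0.780) = 0.000
(w ⊙ ¬t) ⊙ (w ⊙ ¬¬¬¬v) = max(0, 0.000 + 0.000 − 1) = max(0, -1.000) = 0.000

0.000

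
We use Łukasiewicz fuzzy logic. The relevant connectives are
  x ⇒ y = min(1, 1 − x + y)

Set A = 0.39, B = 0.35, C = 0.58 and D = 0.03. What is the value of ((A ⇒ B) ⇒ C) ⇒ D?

A ⇒ B = min(1, 1 − 0.39 + 0.35) = min(1, 0.96) = 0.96
(A ⇒ B) ⇒ C = min(1, 1 − 0.96 + 0.58) = min(1, 0.62) = 0.62
((A ⇒ B) ⇒ C) ⇒ D = min(1, 1 − 0.62 + 0.03) = min(1, 0.41) = 0.41

0.41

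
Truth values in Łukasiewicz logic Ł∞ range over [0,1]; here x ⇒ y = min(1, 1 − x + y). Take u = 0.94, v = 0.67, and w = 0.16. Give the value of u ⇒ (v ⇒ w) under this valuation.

0.55

v ⇒ w = min(1, 1 − 0.67 + 0.16) = min(1, 0.49) = 0.49
u ⇒ (v ⇒ w) = min(1, 1 − 0.94 + 0.49) = min(1, 0.55) = 0.55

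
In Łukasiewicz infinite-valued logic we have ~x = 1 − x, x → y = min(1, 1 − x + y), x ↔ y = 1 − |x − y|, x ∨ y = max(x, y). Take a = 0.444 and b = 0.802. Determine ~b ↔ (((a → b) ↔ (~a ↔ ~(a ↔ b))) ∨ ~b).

0.396

~b = 1 − 0.802 = 0.198
a → b = min(1, 1 − 0.444 + 0.802) = min(1, 1.358) = 1.000
~a = 1 − 0.444 = 0.556
a ↔ b = 1 − |0.444 − 0.802| = 1 − 0.358 = 0.642
~(a ↔ b) = 1 − 0.642 = 0.358
~a ↔ ~(a ↔ b) = 1 − |0.556 − 0.358| = 1 − 0.198 = 0.802
(a → b) ↔ (~a ↔ ~(a ↔ b)) = 1 − |1.000 − 0.802| = 1 − 0.198 = 0.802
((a → b) ↔ (~a ↔ ~(a ↔ b))) ∨ ~b = max(0.802, 0.198) = 0.802
~b ↔ (((a → b) ↔ (~a ↔ ~(a ↔ b))) ∨ ~b) = 1 − |0.198 − 0.802| = 1 − 0.604 = 0.396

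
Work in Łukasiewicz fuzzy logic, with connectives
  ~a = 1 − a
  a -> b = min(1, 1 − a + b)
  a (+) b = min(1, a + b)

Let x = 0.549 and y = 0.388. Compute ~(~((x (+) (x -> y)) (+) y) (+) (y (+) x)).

0.063

x -> y = min(1, 1 − 0.549 + 0.388) = min(1, 0.839) = 0.839
x (+) (x -> y) = min(1, 0.549 + 0.839) = min(1, 1.388) = 1.000
(x (+) (x -> y)) (+) y = min(1, 1.000 + 0.388) = min(1, 1.388) = 1.000
~((x (+) (x -> y)) (+) y) = 1 − 1.000 = 0.000
y (+) x = min(1, 0.388 + 0.549) = min(1, 0.937) = 0.937
~((x (+) (x -> y)) (+) y) (+) (y (+) x) = min(1, 0.000 + 0.937) = min(1, 0.937) = 0.937
~(~((x (+) (x -> y)) (+) y) (+) (y (+) x)) = 1 − 0.937 = 0.063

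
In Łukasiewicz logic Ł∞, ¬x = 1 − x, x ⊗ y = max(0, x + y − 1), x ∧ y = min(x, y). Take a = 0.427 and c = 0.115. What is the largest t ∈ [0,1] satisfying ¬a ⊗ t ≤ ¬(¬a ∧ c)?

¬a = 1 − 0.427 = 0.573
So the left factor is ¬a = 0.573.
¬a ∧ c = min(0.573, 0.115) = 0.115
¬(¬a ∧ c) = 1 − 0.115 = 0.885
So the right-hand bound is ¬(¬a ∧ c) = 0.885.
The residuum of the Łukasiewicz t-norm gives the supremum: min(1, 1 − 0.573 + 0.885).
1 − 0.573 + 0.885 = 1.312, so t = min(1, 1.312) = 1.000.
Check: 0.573 ⊗ 1.000 = max(0, 0.573) = 0.573 ≤ 0.885.

1.000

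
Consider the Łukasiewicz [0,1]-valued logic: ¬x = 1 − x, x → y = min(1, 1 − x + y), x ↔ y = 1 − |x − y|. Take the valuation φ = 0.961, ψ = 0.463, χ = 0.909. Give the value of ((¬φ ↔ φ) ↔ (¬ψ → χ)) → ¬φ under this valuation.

0.961

¬φ = 1 − 0.961 = 0.039
¬φ ↔ φ = 1 − |0.039 − 0.961| = 1 − 0.922 = 0.078
¬ψ = 1 − 0.463 = 0.537
¬ψ → χ = min(1, 1 − 0.537 + 0.909) = min(1, 1.372) = 1.000
(¬φ ↔ φ) ↔ (¬ψ → χ) = 1 − |0.078 − 1.000| = 1 − 0.922 = 0.078
((¬φ ↔ φ) ↔ (¬ψ → χ)) → ¬φ = min(1, 1 − 0.078 + 0.039) = min(1, 0.961) = 0.961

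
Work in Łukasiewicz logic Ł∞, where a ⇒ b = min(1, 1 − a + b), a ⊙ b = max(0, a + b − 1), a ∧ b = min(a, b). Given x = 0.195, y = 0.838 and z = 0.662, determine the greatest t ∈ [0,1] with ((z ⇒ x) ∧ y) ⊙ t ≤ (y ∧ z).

z ⇒ x = min(1, 1 − 0.662 + 0.195) = min(1, 0.533) = 0.533
(z ⇒ x) ∧ y = min(0.533, 0.838) = 0.533
So the left factor is (z ⇒ x) ∧ y = 0.533.
y ∧ z = min(0.838, 0.662) = 0.662
So the right-hand bound is y ∧ z = 0.662.
The residuum of the Łukasiewicz t-norm gives the supremum: min(1, 1 − 0.533 + 0.662).
1 − 0.533 + 0.662 = 1.129, so t = min(1, 1.129) = 1.000.
Check: 0.533 ⊙ 1.000 = max(0, 0.533) = 0.533 ≤ 0.662.

1.000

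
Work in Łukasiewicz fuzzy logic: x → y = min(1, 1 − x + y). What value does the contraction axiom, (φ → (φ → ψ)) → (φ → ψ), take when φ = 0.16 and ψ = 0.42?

φ → ψ = min(1, 1 − 0.16 + 0.42) = min(1, 1.26) = 1.00
φ → (φ → ψ) = min(1, 1 − 0.16 + 1.00) = min(1, 1.84) = 1.00
(φ → (φ → ψ)) → (φ → ψ) = min(1, 1 − 1.00 + 1.00) = min(1, 1.00) = 1.00

1.00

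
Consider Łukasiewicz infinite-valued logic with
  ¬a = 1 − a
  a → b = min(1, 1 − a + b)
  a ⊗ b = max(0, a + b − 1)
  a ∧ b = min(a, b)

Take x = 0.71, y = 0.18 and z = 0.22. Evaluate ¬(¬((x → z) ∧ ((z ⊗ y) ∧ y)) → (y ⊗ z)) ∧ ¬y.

x → z = min(1, 1 − 0.71 + 0.22) = min(1, 0.51) = 0.51
z ⊗ y = max(0, 0.22 + 0.18 − 1) = max(0, -0.60) = 0.00
(z ⊗ y) ∧ y = min(0.00, 0.18) = 0.00
(x → z) ∧ ((z ⊗ y) ∧ y) = min(0.51, 0.00) = 0.00
¬((x → z) ∧ ((z ⊗ y) ∧ y)) = 1 − 0.00 = 1.00
y ⊗ z = max(0, 0.18 + 0.22 − 1) = max(0, -0.60) = 0.00
¬((x → z) ∧ ((z ⊗ y) ∧ y)) → (y ⊗ z) = min(1, 1 − 1.00 + 0.00) = min(1, 0.00) = 0.00
¬(¬((x → z) ∧ ((z ⊗ y) ∧ y)) → (y ⊗ z)) = 1 − 0.00 = 1.00
¬y = 1 − 0.18 = 0.82
¬(¬((x → z) ∧ ((z ⊗ y) ∧ y)) → (y ⊗ z)) ∧ ¬y = min(1.00, 0.82) = 0.82

0.82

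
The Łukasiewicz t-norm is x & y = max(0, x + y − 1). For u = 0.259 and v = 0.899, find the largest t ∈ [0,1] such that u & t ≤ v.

The residuum of the Łukasiewicz t-norm gives the supremum: min(1, 1 − 0.259 + 0.899).
1 − 0.259 + 0.899 = 1.640, so t = min(1, 1.640) = 1.000.
Check: 0.259 & 1.000 = max(0, 0.259) = 0.259 ≤ 0.899.

1.000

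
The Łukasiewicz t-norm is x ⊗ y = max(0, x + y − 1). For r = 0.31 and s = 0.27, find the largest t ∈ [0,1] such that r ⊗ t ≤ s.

0.96

The residuum of the Łukasiewicz t-norm gives the supremum: min(1, 1 − 0.31 + 0.27).
1 − 0.31 + 0.27 = 0.96, so t = min(1, 0.96) = 0.96.
Check: 0.31 ⊗ 0.96 = max(0, 0.27) = 0.27 ≤ 0.27.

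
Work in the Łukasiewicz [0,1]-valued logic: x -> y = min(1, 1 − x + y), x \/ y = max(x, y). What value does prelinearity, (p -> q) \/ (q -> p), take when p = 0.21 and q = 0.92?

1.00

p -> q = min(1, 1 − 0.21 + 0.92) = min(1, 1.71) = 1.00
q -> p = min(1, 1 − 0.92 + 0.21) = min(1, 0.29) = 0.29
(p -> q) \/ (q -> p) = max(1.00, 0.29) = 1.00
(As expected: a Ł∞-tautology — holds in every MV-chain.)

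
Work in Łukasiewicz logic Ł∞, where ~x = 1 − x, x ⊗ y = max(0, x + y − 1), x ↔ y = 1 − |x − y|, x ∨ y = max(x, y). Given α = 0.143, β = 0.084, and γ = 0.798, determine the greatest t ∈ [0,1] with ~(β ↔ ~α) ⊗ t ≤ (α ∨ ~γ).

~α = 1 − 0.143 = 0.857
β ↔ ~α = 1 − |0.084 − 0.857| = 1 − 0.773 = 0.227
~(β ↔ ~α) = 1 − 0.227 = 0.773
So the left factor is ~(β ↔ ~α) = 0.773.
~γ = 1 − 0.798 = 0.202
α ∨ ~γ = max(0.143, 0.202) = 0.202
So the right-hand bound is α ∨ ~γ = 0.202.
The residuum of the Łukasiewicz t-norm gives the supremum: min(1, 1 − 0.773 + 0.202).
1 − 0.773 + 0.202 = 0.429, so t = min(1, 0.429) = 0.429.
Check: 0.773 ⊗ 0.429 = max(0, 0.202) = 0.202 ≤ 0.202.

0.429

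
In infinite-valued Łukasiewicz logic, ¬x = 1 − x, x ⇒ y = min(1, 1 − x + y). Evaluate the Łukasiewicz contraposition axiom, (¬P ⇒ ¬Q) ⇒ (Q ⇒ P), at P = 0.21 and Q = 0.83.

1.00

¬P = 1 − 0.21 = 0.79
¬Q = 1 − 0.83 = 0.17
¬P ⇒ ¬Q = min(1, 1 − 0.79 + 0.17) = min(1, 0.38) = 0.38
Q ⇒ P = min(1, 1 − 0.83 + 0.21) = min(1, 0.38) = 0.38
(¬P ⇒ ¬Q) ⇒ (Q ⇒ P) = min(1, 1 − 0.38 + 0.38) = min(1, 1.00) = 1.00
(As expected: an axiom of Ł∞, always 1.)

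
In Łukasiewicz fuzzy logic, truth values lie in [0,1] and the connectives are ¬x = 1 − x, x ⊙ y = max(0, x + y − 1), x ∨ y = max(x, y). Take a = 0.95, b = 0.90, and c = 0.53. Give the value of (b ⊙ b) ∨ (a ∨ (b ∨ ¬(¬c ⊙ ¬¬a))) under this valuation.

0.95

b ⊙ b = max(0, 0.90 + 0.90 − 1) = max(0, 0.80) = 0.80
¬c = 1 − 0.53 = 0.47
¬a = 1 − 0.95 = 0.05
¬¬a = 1 − 0.05 = 0.95
¬c ⊙ ¬¬a = max(0, 0.47 + 0.95 − 1) = max(0, 0.42) = 0.42
¬(¬c ⊙ ¬¬a) = 1 − 0.42 = 0.58
b ∨ ¬(¬c ⊙ ¬¬a) = max(0.90, 0.58) = 0.90
a ∨ (b ∨ ¬(¬c ⊙ ¬¬a)) = max(0.95, 0.90) = 0.95
(b ⊙ b) ∨ (a ∨ (b ∨ ¬(¬c ⊙ ¬¬a))) = max(0.80, 0.95) = 0.95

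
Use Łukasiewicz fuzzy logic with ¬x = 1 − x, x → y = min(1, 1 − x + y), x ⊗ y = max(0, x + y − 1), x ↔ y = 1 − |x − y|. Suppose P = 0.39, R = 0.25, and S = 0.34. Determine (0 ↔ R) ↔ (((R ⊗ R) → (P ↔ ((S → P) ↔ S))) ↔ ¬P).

0.86

0 ↔ R = 1 − |0.00 − 0.25| = 1 − 0.25 = 0.75
R ⊗ R = max(0, 0.25 + 0.25 − 1) = max(0, -0.50) = 0.00
S → P = min(1, 1 − 0.34 + 0.39) = min(1, 1.05) = 1.00
(S → P) ↔ S = 1 − |1.00 − 0.34| = 1 − 0.66 = 0.34
P ↔ ((S → P) ↔ S) = 1 − |0.39 − 0.34| = 1 − 0.05 = 0.95
(R ⊗ R) → (P ↔ ((S → P) ↔ S)) = min(1, 1 − 0.00 + 0.95) = min(1, 1.95) = 1.00
¬P = 1 − 0.39 = 0.61
((R ⊗ R) → (P ↔ ((S → P) ↔ S))) ↔ ¬P = 1 − |1.00 − 0.61| = 1 − 0.39 = 0.61
(0 ↔ R) ↔ (((R ⊗ R) → (P ↔ ((S → P) ↔ S))) ↔ ¬P) = 1 − |0.75 − 0.61| = 1 − 0.14 = 0.86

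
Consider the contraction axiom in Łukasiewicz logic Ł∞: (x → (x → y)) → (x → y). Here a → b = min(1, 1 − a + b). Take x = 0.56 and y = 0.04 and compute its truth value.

0.56

x → y = min(1, 1 − 0.56 + 0.04) = min(1, 0.48) = 0.48
x → (x → y) = min(1, 1 − 0.56 + 0.48) = min(1, 0.92) = 0.92
(x → (x → y)) → (x → y) = min(1, 1 − 0.92 + 0.48) = min(1, 0.56) = 0.56
(The value 0.56 < 1 shows this instance is not satisfied; fails in Ł∞ (the t-norm is not idempotent).)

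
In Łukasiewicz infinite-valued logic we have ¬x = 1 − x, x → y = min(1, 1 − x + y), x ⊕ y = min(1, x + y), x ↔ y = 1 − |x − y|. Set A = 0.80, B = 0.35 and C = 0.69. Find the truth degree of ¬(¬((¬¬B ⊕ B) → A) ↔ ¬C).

¬B = 1 − 0.35 = 0.65
¬¬B = 1 − 0.65 = 0.35
¬¬B ⊕ B = min(1, 0.35 + 0.35) = min(1, 0.70) = 0.70
(¬¬B ⊕ B) → A = min(1, 1 − 0.70 + 0.80) = min(1, 1.10) = 1.00
¬((¬¬B ⊕ B) → A) = 1 − 1.00 = 0.00
¬C = 1 − 0.69 = 0.31
¬((¬¬B ⊕ B) → A) ↔ ¬C = 1 − |0.00 − 0.31| = 1 − 0.31 = 0.69
¬(¬((¬¬B ⊕ B) → A) ↔ ¬C) = 1 − 0.69 = 0.31

0.31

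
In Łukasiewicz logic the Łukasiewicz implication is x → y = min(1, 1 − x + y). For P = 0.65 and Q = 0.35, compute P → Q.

P → Q = min(1, 1 − 0.65 + 0.35) = min(1, 0.70) = 0.70
For comparison, the Gödel implication (1 if x ≤ y else y) would give 0.35.

0.70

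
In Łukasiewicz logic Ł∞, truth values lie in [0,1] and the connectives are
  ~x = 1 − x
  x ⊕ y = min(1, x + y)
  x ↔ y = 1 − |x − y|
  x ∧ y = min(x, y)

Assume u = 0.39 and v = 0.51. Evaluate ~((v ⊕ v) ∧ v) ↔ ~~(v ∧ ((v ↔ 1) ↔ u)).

v ⊕ v = min(1, 0.51 + 0.51) = min(1, 1.02) = 1.00
(v ⊕ v) ∧ v = min(1.00, 0.51) = 0.51
~((v ⊕ v) ∧ v) = 1 − 0.51 = 0.49
v ↔ 1 = 1 − |0.51 − 1.00| = 1 − 0.49 = 0.51
(v ↔ 1) ↔ u = 1 − |0.51 − 0.39| = 1 − 0.12 = 0.88
v ∧ ((v ↔ 1) ↔ u) = min(0.51, 0.88) = 0.51
~(v ∧ ((v ↔ 1) ↔ u)) = 1 − 0.51 = 0.49
~~(v ∧ ((v ↔ 1) ↔ u)) = 1 − 0.49 = 0.51
~((v ⊕ v) ∧ v) ↔ ~~(v ∧ ((v ↔ 1) ↔ u)) = 1 − |0.49 − 0.51| = 1 − 0.02 = 0.98

0.98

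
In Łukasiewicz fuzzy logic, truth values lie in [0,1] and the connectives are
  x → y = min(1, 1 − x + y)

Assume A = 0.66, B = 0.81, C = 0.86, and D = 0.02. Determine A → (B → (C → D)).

C → D = min(1, 1 − 0.86 + 0.02) = min(1, 0.16) = 0.16
B → (C → D) = min(1, 1 − 0.81 + 0.16) = min(1, 0.35) = 0.35
A → (B → (C → D)) = min(1, 1 − 0.66 + 0.35) = min(1, 0.69) = 0.69

0.69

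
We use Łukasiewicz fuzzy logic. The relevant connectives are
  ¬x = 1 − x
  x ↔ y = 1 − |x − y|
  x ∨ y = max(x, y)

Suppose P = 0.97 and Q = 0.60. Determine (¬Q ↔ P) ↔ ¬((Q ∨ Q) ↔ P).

¬Q = 1 − 0.60 = 0.40
¬Q ↔ P = 1 − |0.40 − 0.97| = 1 − 0.57 = 0.43
Q ∨ Q = max(0.60, 0.60) = 0.60
(Q ∨ Q) ↔ P = 1 − |0.60 − 0.97| = 1 − 0.37 = 0.63
¬((Q ∨ Q) ↔ P) = 1 − 0.63 = 0.37
(¬Q ↔ P) ↔ ¬((Q ∨ Q) ↔ P) = 1 − |0.43 − 0.37| = 1 − 0.06 = 0.94

0.94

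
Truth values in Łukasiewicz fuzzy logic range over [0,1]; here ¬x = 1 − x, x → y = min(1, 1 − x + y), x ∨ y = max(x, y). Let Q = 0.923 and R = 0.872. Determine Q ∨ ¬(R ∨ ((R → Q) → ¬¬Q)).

R → Q = min(1, 1 − 0.872 + 0.923) = min(1, 1.051) = 1.000
¬Q = 1 − 0.923 = 0.077
¬¬Q = 1 − 0.077 = 0.923
(R → Q) → ¬¬Q = min(1, 1 − 1.000 + 0.923) = min(1, 0.923) = 0.923
R ∨ ((R → Q) → ¬¬Q) = max(0.872, 0.923) = 0.923
¬(R ∨ ((R → Q) → ¬¬Q)) = 1 − 0.923 = 0.077
Q ∨ ¬(R ∨ ((R → Q) → ¬¬Q)) = max(0.923, 0.077) = 0.923

0.923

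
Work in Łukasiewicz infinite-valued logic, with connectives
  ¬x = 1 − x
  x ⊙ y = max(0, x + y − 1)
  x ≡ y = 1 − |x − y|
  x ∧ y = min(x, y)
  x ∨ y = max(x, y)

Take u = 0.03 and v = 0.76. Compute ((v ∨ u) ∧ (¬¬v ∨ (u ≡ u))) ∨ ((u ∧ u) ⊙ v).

v ∨ u = max(0.76, 0.03) = 0.76
¬v = 1 − 0.76 = 0.24
¬¬v = 1 − 0.24 = 0.76
u ≡ u = 1 − |0.03 − 0.03| = 1 − 0.00 = 1.00
¬¬v ∨ (u ≡ u) = max(0.76, 1.00) = 1.00
(v ∨ u) ∧ (¬¬v ∨ (u ≡ u)) = min(0.76, 1.00) = 0.76
u ∧ u = min(0.03, 0.03) = 0.03
(u ∧ u) ⊙ v = max(0, 0.03 + 0.76 − 1) = max(0, -0.21) = 0.00
((v ∨ u) ∧ (¬¬v ∨ (u ≡ u))) ∨ ((u ∧ u) ⊙ v) = max(0.76, 0.00) = 0.76

0.76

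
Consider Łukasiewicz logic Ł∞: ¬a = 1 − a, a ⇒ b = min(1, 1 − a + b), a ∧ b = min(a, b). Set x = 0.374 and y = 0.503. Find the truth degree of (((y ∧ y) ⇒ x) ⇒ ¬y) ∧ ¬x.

y ∧ y = min(0.503, 0.503) = 0.503
(y ∧ y) ⇒ x = min(1, 1 − 0.503 + 0.374) = min(1, 0.871) = 0.871
¬y = 1 − 0.503 = 0.497
((y ∧ y) ⇒ x) ⇒ ¬y = min(1, 1 − 0.871 + 0.497) = min(1, 0.626) = 0.626
¬x = 1 − 0.374 = 0.626
(((y ∧ y) ⇒ x) ⇒ ¬y) ∧ ¬x = min(0.626, 0.626) = 0.626

0.626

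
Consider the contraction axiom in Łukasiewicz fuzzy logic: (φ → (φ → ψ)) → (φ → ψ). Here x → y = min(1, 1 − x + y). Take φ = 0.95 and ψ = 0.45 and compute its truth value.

0.95

φ → ψ = min(1, 1 − 0.95 + 0.45) = min(1, 0.50) = 0.50
φ → (φ → ψ) = min(1, 1 − 0.95 + 0.50) = min(1, 0.55) = 0.55
(φ → (φ → ψ)) → (φ → ψ) = min(1, 1 − 0.55 + 0.50) = min(1, 0.95) = 0.95
(The value 0.95 < 1 shows this instance is not satisfied; fails in Ł∞ (the t-norm is not idempotent).)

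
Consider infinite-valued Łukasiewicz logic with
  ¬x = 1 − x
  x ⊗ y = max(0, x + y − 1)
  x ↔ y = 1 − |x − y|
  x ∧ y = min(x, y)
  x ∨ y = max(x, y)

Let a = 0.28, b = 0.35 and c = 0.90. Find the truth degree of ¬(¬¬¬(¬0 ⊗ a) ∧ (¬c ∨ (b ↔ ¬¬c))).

¬0 = 1 − 0.00 = 1.00
¬0 ⊗ a = max(0, 1.00 + 0.28 − 1) = max(0, 0.28) = 0.28
¬(¬0 ⊗ a) = 1 − 0.28 = 0.72
¬¬(¬0 ⊗ a) = 1 − 0.72 = 0.28
¬¬¬(¬0 ⊗ a) = 1 − 0.28 = 0.72
¬c = 1 − 0.90 = 0.10
¬¬c = 1 − 0.10 = 0.90
b ↔ ¬¬c = 1 − |0.35 − 0.90| = 1 − 0.55 = 0.45
¬c ∨ (b ↔ ¬¬c) = max(0.10, 0.45) = 0.45
¬¬¬(¬0 ⊗ a) ∧ (¬c ∨ (b ↔ ¬¬c)) = min(0.72, 0.45) = 0.45
¬(¬¬¬(¬0 ⊗ a) ∧ (¬c ∨ (b ↔ ¬¬c))) = 1 − 0.45 = 0.55

0.55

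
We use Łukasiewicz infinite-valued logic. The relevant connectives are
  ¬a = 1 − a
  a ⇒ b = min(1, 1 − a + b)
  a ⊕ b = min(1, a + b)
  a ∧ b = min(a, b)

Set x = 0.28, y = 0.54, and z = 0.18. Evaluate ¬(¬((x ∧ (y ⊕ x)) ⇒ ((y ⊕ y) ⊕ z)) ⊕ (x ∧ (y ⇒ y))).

y ⊕ x = min(1, 0.54 + 0.28) = min(1, 0.82) = 0.82
x ∧ (y ⊕ x) = min(0.28, 0.82) = 0.28
y ⊕ y = min(1, 0.54 + 0.54) = min(1, 1.08) = 1.00
(y ⊕ y) ⊕ z = min(1, 1.00 + 0.18) = min(1, 1.18) = 1.00
(x ∧ (y ⊕ x)) ⇒ ((y ⊕ y) ⊕ z) = min(1, 1 − 0.28 + 1.00) = min(1, 1.72) = 1.00
¬((x ∧ (y ⊕ x)) ⇒ ((y ⊕ y) ⊕ z)) = 1 − 1.00 = 0.00
y ⇒ y = min(1, 1 − 0.54 + 0.54) = min(1, 1.00) = 1.00
x ∧ (y ⇒ y) = min(0.28, 1.00) = 0.28
¬((x ∧ (y ⊕ x)) ⇒ ((y ⊕ y) ⊕ z)) ⊕ (x ∧ (y ⇒ y)) = min(1, 0.00 + 0.28) = min(1, 0.28) = 0.28
¬(¬((x ∧ (y ⊕ x)) ⇒ ((y ⊕ y) ⊕ z)) ⊕ (x ∧ (y ⇒ y))) = 1 − 0.28 = 0.72

0.72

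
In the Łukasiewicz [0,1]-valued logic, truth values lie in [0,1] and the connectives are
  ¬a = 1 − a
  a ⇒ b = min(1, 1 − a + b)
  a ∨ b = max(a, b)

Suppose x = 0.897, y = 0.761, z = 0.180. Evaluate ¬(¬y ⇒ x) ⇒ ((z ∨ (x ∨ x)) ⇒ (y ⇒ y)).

1.000

¬y = 1 − 0.761 = 0.239
¬y ⇒ x = min(1, 1 − 0.239 + 0.897) = min(1, 1.658) = 1.000
¬(¬y ⇒ x) = 1 − 1.000 = 0.000
x ∨ x = max(0.897, 0.897) = 0.897
z ∨ (x ∨ x) = max(0.180, 0.897) = 0.897
y ⇒ y = min(1, 1 − 0.761 + 0.761) = min(1, 1.000) = 1.000
(z ∨ (x ∨ x)) ⇒ (y ⇒ y) = min(1, 1 − 0.897 + 1.000) = min(1, 1.103) = 1.000
¬(¬y ⇒ x) ⇒ ((z ∨ (x ∨ x)) ⇒ (y ⇒ y)) = min(1, 1 − 0.000 + 1.000) = min(1, 2.000) = 1.000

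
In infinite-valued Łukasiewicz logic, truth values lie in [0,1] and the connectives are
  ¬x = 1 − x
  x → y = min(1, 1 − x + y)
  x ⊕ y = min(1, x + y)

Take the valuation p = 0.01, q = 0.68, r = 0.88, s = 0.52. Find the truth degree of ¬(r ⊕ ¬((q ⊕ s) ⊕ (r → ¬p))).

q ⊕ s = min(1, 0.68 + 0.52) = min(1, 1.20) = 1.00
¬p = 1 − 0.01 = 0.99
r → ¬p = min(1, 1 − 0.88 + 0.99) = min(1, 1.11) = 1.00
(q ⊕ s) ⊕ (r → ¬p) = min(1, 1.00 + 1.00) = min(1, 2.00) = 1.00
¬((q ⊕ s) ⊕ (r → ¬p)) = 1 − 1.00 = 0.00
r ⊕ ¬((q ⊕ s) ⊕ (r → ¬p)) = min(1, 0.88 + 0.00) = min(1, 0.88) = 0.88
¬(r ⊕ ¬((q ⊕ s) ⊕ (r → ¬p))) = 1 − 0.88 = 0.12

0.12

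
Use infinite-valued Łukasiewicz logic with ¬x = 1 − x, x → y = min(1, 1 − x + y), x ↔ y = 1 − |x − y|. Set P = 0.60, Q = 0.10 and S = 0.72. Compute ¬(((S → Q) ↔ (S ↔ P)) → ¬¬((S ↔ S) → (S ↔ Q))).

0.12

S → Q = min(1, 1 − 0.72 + 0.10) = min(1, 0.38) = 0.38
S ↔ P = 1 − |0.72 − 0.60| = 1 − 0.12 = 0.88
(S → Q) ↔ (S ↔ P) = 1 − |0.38 − 0.88| = 1 − 0.50 = 0.50
S ↔ S = 1 − |0.72 − 0.72| = 1 − 0.00 = 1.00
S ↔ Q = 1 − |0.72 − 0.10| = 1 − 0.62 = 0.38
(S ↔ S) → (S ↔ Q) = min(1, 1 − 1.00 + 0.38) = min(1, 0.38) = 0.38
¬((S ↔ S) → (S ↔ Q)) = 1 − 0.38 = 0.62
¬¬((S ↔ S) → (S ↔ Q)) = 1 − 0.62 = 0.38
((S → Q) ↔ (S ↔ P)) → ¬¬((S ↔ S) → (S ↔ Q)) = min(1, 1 − 0.50 + 0.38) = min(1, 0.88) = 0.88
¬(((S → Q) ↔ (S ↔ P)) → ¬¬((S ↔ S) → (S ↔ Q))) = 1 − 0.88 = 0.12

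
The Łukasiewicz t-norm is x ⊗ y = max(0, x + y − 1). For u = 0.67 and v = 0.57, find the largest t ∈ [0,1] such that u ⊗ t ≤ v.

0.90

The residuum of the Łukasiewicz t-norm gives the supremum: min(1, 1 − 0.67 + 0.57).
1 − 0.67 + 0.57 = 0.90, so t = min(1, 0.90) = 0.90.
Check: 0.67 ⊗ 0.90 = max(0, 0.57) = 0.57 ≤ 0.57.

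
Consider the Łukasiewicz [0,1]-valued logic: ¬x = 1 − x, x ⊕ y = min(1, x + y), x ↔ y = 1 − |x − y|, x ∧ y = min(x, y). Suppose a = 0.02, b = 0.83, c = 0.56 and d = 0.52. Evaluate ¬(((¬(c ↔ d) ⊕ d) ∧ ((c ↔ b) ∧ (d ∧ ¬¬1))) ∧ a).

c ↔ d = 1 − |0.56 − 0.52| = 1 − 0.04 = 0.96
¬(c ↔ d) = 1 − 0.96 = 0.04
¬(c ↔ d) ⊕ d = min(1, 0.04 + 0.52) = min(1, 0.56) = 0.56
c ↔ b = 1 − |0.56 − 0.83| = 1 − 0.27 = 0.73
¬1 = 1 − 1.00 = 0.00
¬¬1 = 1 − 0.00 = 1.00
d ∧ ¬¬1 = min(0.52, 1.00) = 0.52
(c ↔ b) ∧ (d ∧ ¬¬1) = min(0.73, 0.52) = 0.52
(¬(c ↔ d) ⊕ d) ∧ ((c ↔ b) ∧ (d ∧ ¬¬1)) = min(0.56, 0.52) = 0.52
((¬(c ↔ d) ⊕ d) ∧ ((c ↔ b) ∧ (d ∧ ¬¬1))) ∧ a = min(0.52, 0.02) = 0.02
¬(((¬(c ↔ d) ⊕ d) ∧ ((c ↔ b) ∧ (d ∧ ¬¬1))) ∧ a) = 1 − 0.02 = 0.98

0.98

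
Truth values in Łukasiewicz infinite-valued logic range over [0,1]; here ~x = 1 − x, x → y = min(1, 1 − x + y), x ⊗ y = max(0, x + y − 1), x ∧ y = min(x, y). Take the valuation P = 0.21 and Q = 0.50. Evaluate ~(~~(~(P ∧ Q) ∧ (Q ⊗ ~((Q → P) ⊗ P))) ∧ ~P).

P ∧ Q = min(0.21, 0.50) = 0.21
~(P ∧ Q) = 1 − 0.21 = 0.79
Q → P = min(1, 1 − 0.50 + 0.21) = min(1, 0.71) = 0.71
(Q → P) ⊗ P = max(0, 0.71 + 0.21 − 1) = max(0, -0.08) = 0.00
~((Q → P) ⊗ P) = 1 − 0.00 = 1.00
Q ⊗ ~((Q → P) ⊗ P) = max(0, 0.50 + 1.00 − 1) = max(0, 0.50) = 0.50
~(P ∧ Q) ∧ (Q ⊗ ~((Q → P) ⊗ P)) = min(0.79, 0.50) = 0.50
~(~(P ∧ Q) ∧ (Q ⊗ ~((Q → P) ⊗ P))) = 1 − 0.50 = 0.50
~~(~(P ∧ Q) ∧ (Q ⊗ ~((Q → P) ⊗ P))) = 1 − 0.50 = 0.50
~P = 1 − 0.21 = 0.79
~~(~(P ∧ Q) ∧ (Q ⊗ ~((Q → P) ⊗ P))) ∧ ~P = min(0.50, 0.79) = 0.50
~(~~(~(P ∧ Q) ∧ (Q ⊗ ~((Q → P) ⊗ P))) ∧ ~P) = 1 − 0.50 = 0.50

0.50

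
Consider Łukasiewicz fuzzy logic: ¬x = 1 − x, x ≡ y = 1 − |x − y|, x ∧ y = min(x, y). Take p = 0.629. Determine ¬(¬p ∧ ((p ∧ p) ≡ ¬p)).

¬p = 1 − 0.629 = 0.371
p ∧ p = min(0.629, 0.629) = 0.629
(p ∧ p) ≡ ¬p = 1 − |0.629 − 0.371| = 1 − 0.258 = 0.742
¬p ∧ ((p ∧ p) ≡ ¬p) = min(0.371, 0.742) = 0.371
¬(¬p ∧ ((p ∧ p) ≡ ¬p)) = 1 − 0.371 = 0.629

0.629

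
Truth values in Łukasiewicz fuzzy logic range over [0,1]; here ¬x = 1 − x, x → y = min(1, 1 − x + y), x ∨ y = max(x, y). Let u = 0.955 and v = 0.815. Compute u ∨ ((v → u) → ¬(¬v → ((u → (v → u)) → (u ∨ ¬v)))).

0.955

v → u = min(1, 1 − 0.815 + 0.955) = min(1, 1.140) = 1.000
¬v = 1 − 0.815 = 0.185
u → (v → u) = min(1, 1 − 0.955 + 1.000) = min(1, 1.045) = 1.000
u ∨ ¬v = max(0.955, 0.185) = 0.955
(u → (v → u)) → (u ∨ ¬v) = min(1, 1 − 1.000 + 0.955) = min(1, 0.955) = 0.955
¬v → ((u → (v → u)) → (u ∨ ¬v)) = min(1, 1 − 0.185 + 0.955) = min(1, 1.770) = 1.000
¬(¬v → ((u → (v → u)) → (u ∨ ¬v))) = 1 − 1.000 = 0.000
(v → u) → ¬(¬v → ((u → (v → u)) → (u ∨ ¬v))) = min(1, 1 − 1.000 + 0.000) = min(1, 0.000) = 0.000
u ∨ ((v → u) → ¬(¬v → ((u → (v → u)) → (u ∨ ¬v)))) = max(0.955, 0.000) = 0.955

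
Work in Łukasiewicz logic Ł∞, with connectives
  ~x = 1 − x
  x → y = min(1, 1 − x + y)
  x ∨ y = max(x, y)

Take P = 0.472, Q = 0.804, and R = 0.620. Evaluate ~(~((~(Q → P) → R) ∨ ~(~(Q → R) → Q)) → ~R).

0.000

Q → P = min(1, 1 − 0.804 + 0.472) = min(1, 0.668) = 0.668
~(Q → P) = 1 − 0.668 = 0.332
~(Q → P) → R = min(1, 1 − 0.332 + 0.620) = min(1, 1.288) = 1.000
Q → R = min(1, 1 − 0.804 + 0.620) = min(1, 0.816) = 0.816
~(Q → R) = 1 − 0.816 = 0.184
~(Q → R) → Q = min(1, 1 − 0.184 + 0.804) = min(1, 1.620) = 1.000
~(~(Q → R) → Q) = 1 − 1.000 = 0.000
(~(Q → P) → R) ∨ ~(~(Q → R) → Q) = max(1.000, 0.000) = 1.000
~((~(Q → P) → R) ∨ ~(~(Q → R) → Q)) = 1 − 1.000 = 0.000
~R = 1 − 0.620 = 0.380
~((~(Q → P) → R) ∨ ~(~(Q → R) → Q)) → ~R = min(1, 1 − 0.000 + 0.380) = min(1, 1.380) = 1.000
~(~((~(Q → P) → R) ∨ ~(~(Q → R) → Q)) → ~R) = 1 − 1.000 = 0.000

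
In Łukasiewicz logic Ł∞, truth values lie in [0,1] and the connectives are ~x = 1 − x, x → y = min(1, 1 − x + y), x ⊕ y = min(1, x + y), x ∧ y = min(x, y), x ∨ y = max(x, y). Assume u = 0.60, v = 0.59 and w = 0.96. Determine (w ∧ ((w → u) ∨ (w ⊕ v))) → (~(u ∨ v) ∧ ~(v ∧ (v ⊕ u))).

0.44

w → u = min(1, 1 − 0.96 + 0.60) = min(1, 0.64) = 0.64
w ⊕ v = min(1, 0.96 + 0.59) = min(1, 1.55) = 1.00
(w → u) ∨ (w ⊕ v) = max(0.64, 1.00) = 1.00
w ∧ ((w → u) ∨ (w ⊕ v)) = min(0.96, 1.00) = 0.96
u ∨ v = max(0.60, 0.59) = 0.60
~(u ∨ v) = 1 − 0.60 = 0.40
v ⊕ u = min(1, 0.59 + 0.60) = min(1, 1.19) = 1.00
v ∧ (v ⊕ u) = min(0.59, 1.00) = 0.59
~(v ∧ (v ⊕ u)) = 1 − 0.59 = 0.41
~(u ∨ v) ∧ ~(v ∧ (v ⊕ u)) = min(0.40, 0.41) = 0.40
(w ∧ ((w → u) ∨ (w ⊕ v))) → (~(u ∨ v) ∧ ~(v ∧ (v ⊕ u))) = min(1, 1 − 0.96 + 0.40) = min(1, 0.44) = 0.44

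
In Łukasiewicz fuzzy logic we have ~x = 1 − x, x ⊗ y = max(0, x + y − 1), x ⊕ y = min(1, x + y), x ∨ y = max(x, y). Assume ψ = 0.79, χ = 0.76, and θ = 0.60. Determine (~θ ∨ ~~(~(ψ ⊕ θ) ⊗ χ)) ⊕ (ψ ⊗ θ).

0.79

~θ = 1 − 0.60 = 0.40
ψ ⊕ θ = min(1, 0.79 + 0.60) = min(1, 1.39) = 1.00
~(ψ ⊕ θ) = 1 − 1.00 = 0.00
~(ψ ⊕ θ) ⊗ χ = max(0, 0.00 + 0.76 − 1) = max(0, -0.24) = 0.00
~(~(ψ ⊕ θ) ⊗ χ) = 1 − 0.00 = 1.00
~~(~(ψ ⊕ θ) ⊗ χ) = 1 − 1.00 = 0.00
~θ ∨ ~~(~(ψ ⊕ θ) ⊗ χ) = max(0.40, 0.00) = 0.40
ψ ⊗ θ = max(0, 0.79 + 0.60 − 1) = max(0, 0.39) = 0.39
(~θ ∨ ~~(~(ψ ⊕ θ) ⊗ χ)) ⊕ (ψ ⊗ θ) = min(1, 0.40 + 0.39) = min(1, 0.79) = 0.79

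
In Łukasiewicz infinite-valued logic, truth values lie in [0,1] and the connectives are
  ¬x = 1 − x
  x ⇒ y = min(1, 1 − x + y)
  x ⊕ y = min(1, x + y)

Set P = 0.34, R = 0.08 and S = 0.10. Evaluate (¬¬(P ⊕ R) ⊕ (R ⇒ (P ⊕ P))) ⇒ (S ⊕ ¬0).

P ⊕ R = min(1, 0.34 + 0.08) = min(1, 0.42) = 0.42
¬(P ⊕ R) = 1 − 0.42 = 0.58
¬¬(P ⊕ R) = 1 − 0.58 = 0.42
P ⊕ P = min(1, 0.34 + 0.34) = min(1, 0.68) = 0.68
R ⇒ (P ⊕ P) = min(1, 1 − 0.08 + 0.68) = min(1, 1.60) = 1.00
¬¬(P ⊕ R) ⊕ (R ⇒ (P ⊕ P)) = min(1, 0.42 + 1.00) = min(1, 1.42) = 1.00
¬0 = 1 − 0.00 = 1.00
S ⊕ ¬0 = min(1, 0.10 + 1.00) = min(1, 1.10) = 1.00
(¬¬(P ⊕ R) ⊕ (R ⇒ (P ⊕ P))) ⇒ (S ⊕ ¬0) = min(1, 1 − 1.00 + 1.00) = min(1, 1.00) = 1.00

1.00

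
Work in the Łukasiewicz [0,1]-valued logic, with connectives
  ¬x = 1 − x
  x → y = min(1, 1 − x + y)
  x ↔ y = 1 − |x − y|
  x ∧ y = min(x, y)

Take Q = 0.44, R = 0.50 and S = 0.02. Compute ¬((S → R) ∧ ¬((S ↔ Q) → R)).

S → R = min(1, 1 − 0.02 + 0.50) = min(1, 1.48) = 1.00
S ↔ Q = 1 − |0.02 − 0.44| = 1 − 0.42 = 0.58
(S ↔ Q) → R = min(1, 1 − 0.58 + 0.50) = min(1, 0.92) = 0.92
¬((S ↔ Q) → R) = 1 − 0.92 = 0.08
(S → R) ∧ ¬((S ↔ Q) → R) = min(1.00, 0.08) = 0.08
¬((S → R) ∧ ¬((S ↔ Q) → R)) = 1 − 0.08 = 0.92

0.92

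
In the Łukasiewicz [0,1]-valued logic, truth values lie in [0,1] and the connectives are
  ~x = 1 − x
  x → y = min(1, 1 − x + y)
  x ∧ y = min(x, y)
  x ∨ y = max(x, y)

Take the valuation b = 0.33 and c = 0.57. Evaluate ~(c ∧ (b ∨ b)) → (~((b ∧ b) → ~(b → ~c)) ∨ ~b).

b ∨ b = max(0.33, 0.33) = 0.33
c ∧ (b ∨ b) = min(0.57, 0.33) = 0.33
~(c ∧ (b ∨ b)) = 1 − 0.33 = 0.67
b ∧ b = min(0.33, 0.33) = 0.33
~c = 1 − 0.57 = 0.43
b → ~c = min(1, 1 − 0.33 + 0.43) = min(1, 1.10) = 1.00
~(b → ~c) = 1 − 1.00 = 0.00
(b ∧ b) → ~(b → ~c) = min(1, 1 − 0.33 + 0.00) = min(1, 0.67) = 0.67
~((b ∧ b) → ~(b → ~c)) = 1 − 0.67 = 0.33
~b = 1 − 0.33 = 0.67
~((b ∧ b) → ~(b → ~c)) ∨ ~b = max(0.33, 0.67) = 0.67
~(c ∧ (b ∨ b)) → (~((b ∧ b) → ~(b → ~c)) ∨ ~b) = min(1, 1 − 0.67 + 0.67) = min(1, 1.00) = 1.00

1.00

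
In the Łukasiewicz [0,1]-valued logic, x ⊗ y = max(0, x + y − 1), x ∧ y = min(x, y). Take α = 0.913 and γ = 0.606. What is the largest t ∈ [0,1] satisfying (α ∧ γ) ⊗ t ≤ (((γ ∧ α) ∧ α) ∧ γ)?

α ∧ γ = min(0.913, 0.606) = 0.606
So the left factor is α ∧ γ = 0.606.
γ ∧ α = min(0.606, 0.913) = 0.606
(γ ∧ α) ∧ α = min(0.606, 0.913) = 0.606
((γ ∧ α) ∧ α) ∧ γ = min(0.606, 0.606) = 0.606
So the right-hand bound is ((γ ∧ α) ∧ α) ∧ γ = 0.606.
The residuum of the Łukasiewicz t-norm gives the supremum: min(1, 1 − 0.606 + 0.606).
1 − 0.606 + 0.606 = 1.000, so t = min(1, 1.000) = 1.000.
Check: 0.606 ⊗ 1.000 = max(0, 0.606) = 0.606 ≤ 0.606.

1.000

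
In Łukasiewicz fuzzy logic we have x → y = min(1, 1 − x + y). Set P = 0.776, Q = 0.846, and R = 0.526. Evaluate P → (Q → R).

0.904

Q → R = min(1, 1 − 0.846 + 0.526) = min(1, 0.680) = 0.680
P → (Q → R) = min(1, 1 − 0.776 + 0.680) = min(1, 0.904) = 0.904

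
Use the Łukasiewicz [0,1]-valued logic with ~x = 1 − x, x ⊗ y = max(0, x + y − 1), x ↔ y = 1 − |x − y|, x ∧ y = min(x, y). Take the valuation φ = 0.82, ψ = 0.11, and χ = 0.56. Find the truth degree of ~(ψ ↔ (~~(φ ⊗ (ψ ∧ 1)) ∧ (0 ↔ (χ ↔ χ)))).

0.11

ψ ∧ 1 = min(0.11, 1.00) = 0.11
φ ⊗ (ψ ∧ 1) = max(0, 0.82 + 0.11 − 1) = max(0, -0.07) = 0.00
~(φ ⊗ (ψ ∧ 1)) = 1 − 0.00 = 1.00
~~(φ ⊗ (ψ ∧ 1)) = 1 − 1.00 = 0.00
χ ↔ χ = 1 − |0.56 − 0.56| = 1 − 0.00 = 1.00
0 ↔ (χ ↔ χ) = 1 − |0.00 − 1.00| = 1 − 1.00 = 0.00
~~(φ ⊗ (ψ ∧ 1)) ∧ (0 ↔ (χ ↔ χ)) = min(0.00, 0.00) = 0.00
ψ ↔ (~~(φ ⊗ (ψ ∧ 1)) ∧ (0 ↔ (χ ↔ χ))) = 1 − |0.11 − 0.00| = 1 − 0.11 = 0.89
~(ψ ↔ (~~(φ ⊗ (ψ ∧ 1)) ∧ (0 ↔ (χ ↔ χ)))) = 1 − 0.89 = 0.11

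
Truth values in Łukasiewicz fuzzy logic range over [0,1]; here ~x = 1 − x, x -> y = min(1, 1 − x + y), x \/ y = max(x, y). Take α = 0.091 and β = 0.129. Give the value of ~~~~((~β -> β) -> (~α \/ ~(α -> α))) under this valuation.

~β = 1 − 0.129 = 0.871
~β -> β = min(1, 1 − 0.871 + 0.129) = min(1, 0.258) = 0.258
~α = 1 − 0.091 = 0.909
α -> α = min(1, 1 − 0.091 + 0.091) = min(1, 1.000) = 1.000
~(α -> α) = 1 − 1.000 = 0.000
~α \/ ~(α -> α) = max(0.909, 0.000) = 0.909
(~β -> β) -> (~α \/ ~(α -> α)) = min(1, 1 − 0.258 + 0.909) = min(1, 1.651) = 1.000
~((~β -> β) -> (~α \/ ~(α -> α))) = 1 − 1.000 = 0.000
~~((~β -> β) -> (~α \/ ~(α -> α))) = 1 − 0.000 = 1.000
~~~((~β -> β) -> (~α \/ ~(α -> α))) = 1 − 1.000 = 0.000
~~~~((~β -> β) -> (~α \/ ~(α -> α))) = 1 − 0.000 = 1.000

1.000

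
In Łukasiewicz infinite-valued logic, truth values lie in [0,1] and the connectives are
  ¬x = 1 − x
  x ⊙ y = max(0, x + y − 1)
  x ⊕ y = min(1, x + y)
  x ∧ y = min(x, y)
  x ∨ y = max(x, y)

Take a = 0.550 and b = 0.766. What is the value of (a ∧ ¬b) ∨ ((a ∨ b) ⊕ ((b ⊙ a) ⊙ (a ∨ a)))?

¬b = 1 − 0.766 = 0.234
a ∧ ¬b = min(0.550, 0.234) = 0.234
a ∨ b = max(0.550, 0.766) = 0.766
b ⊙ a = max(0, 0.766 + 0.550 − 1) = max(0, 0.316) = 0.316
a ∨ a = max(0.550, 0.550) = 0.550
(b ⊙ a) ⊙ (a ∨ a) = max(0, 0.316 + 0.550 − 1) = max(0, -0.134) = 0.000
(a ∨ b) ⊕ ((b ⊙ a) ⊙ (a ∨ a)) = min(1, 0.766 + 0.000) = min(1, 0.766) = 0.766
(a ∧ ¬b) ∨ ((a ∨ b) ⊕ ((b ⊙ a) ⊙ (a ∨ a))) = max(0.234, 0.766) = 0.766

0.766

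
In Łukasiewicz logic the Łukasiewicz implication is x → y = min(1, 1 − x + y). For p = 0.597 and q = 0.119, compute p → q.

p → q = min(1, 1 − 0.597 + 0.119) = min(1, 0.522) = 0.522
For comparison, the Gödel implication (1 if x ≤ y else y) would give 0.119.

0.522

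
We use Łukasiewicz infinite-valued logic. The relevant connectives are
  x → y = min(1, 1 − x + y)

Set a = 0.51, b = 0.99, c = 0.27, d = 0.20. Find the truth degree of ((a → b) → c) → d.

a → b = min(1, 1 − 0.51 + 0.99) = min(1, 1.48) = 1.00
(a → b) → c = min(1, 1 − 1.00 + 0.27) = min(1, 0.27) = 0.27
((a → b) → c) → d = min(1, 1 − 0.27 + 0.20) = min(1, 0.93) = 0.93

0.93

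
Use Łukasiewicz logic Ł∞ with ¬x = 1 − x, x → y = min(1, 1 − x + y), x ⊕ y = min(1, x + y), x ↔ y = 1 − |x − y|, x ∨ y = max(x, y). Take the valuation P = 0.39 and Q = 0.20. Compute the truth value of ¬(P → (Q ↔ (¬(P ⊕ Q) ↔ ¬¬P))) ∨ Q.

P ⊕ Q = min(1, 0.39 + 0.20) = min(1, 0.59) = 0.59
¬(P ⊕ Q) = 1 − 0.59 = 0.41
¬P = 1 − 0.39 = 0.61
¬¬P = 1 − 0.61 = 0.39
¬(P ⊕ Q) ↔ ¬¬P = 1 − |0.41 − 0.39| = 1 − 0.02 = 0.98
Q ↔ (¬(P ⊕ Q) ↔ ¬¬P) = 1 − |0.20 − 0.98| = 1 − 0.78 = 0.22
P → (Q ↔ (¬(P ⊕ Q) ↔ ¬¬P)) = min(1, 1 − 0.39 + 0.22) = min(1, 0.83) = 0.83
¬(P → (Q ↔ (¬(P ⊕ Q) ↔ ¬¬P))) = 1 − 0.83 = 0.17
¬(P → (Q ↔ (¬(P ⊕ Q) ↔ ¬¬P))) ∨ Q = max(0.17, 0.20) = 0.20

0.20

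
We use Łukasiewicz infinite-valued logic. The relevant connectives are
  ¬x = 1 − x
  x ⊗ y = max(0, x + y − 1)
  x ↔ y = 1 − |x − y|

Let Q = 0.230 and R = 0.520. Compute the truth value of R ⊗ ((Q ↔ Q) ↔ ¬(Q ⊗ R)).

0.520

Q ↔ Q = 1 − |0.230 − 0.230| = 1 − 0.000 = 1.000
Q ⊗ R = max(0, 0.230 + 0.520 − 1) = max(0, -0.250) = 0.000
¬(Q ⊗ R) = 1 − 0.000 = 1.000
(Q ↔ Q) ↔ ¬(Q ⊗ R) = 1 − |1.000 − 1.000| = 1 − 0.000 = 1.000
R ⊗ ((Q ↔ Q) ↔ ¬(Q ⊗ R)) = max(0, 0.520 + 1.000 − 1) = max(0, 0.520) = 0.520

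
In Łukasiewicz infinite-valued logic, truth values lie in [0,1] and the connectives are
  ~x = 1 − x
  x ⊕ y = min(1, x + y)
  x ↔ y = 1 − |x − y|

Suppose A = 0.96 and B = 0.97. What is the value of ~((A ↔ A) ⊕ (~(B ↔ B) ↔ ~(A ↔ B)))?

A ↔ A = 1 − |0.96 − 0.96| = 1 − 0.00 = 1.00
B ↔ B = 1 − |0.97 − 0.97| = 1 − 0.00 = 1.00
~(B ↔ B) = 1 − 1.00 = 0.00
A ↔ B = 1 − |0.96 − 0.97| = 1 − 0.01 = 0.99
~(A ↔ B) = 1 − 0.99 = 0.01
~(B ↔ B) ↔ ~(A ↔ B) = 1 − |0.00 − 0.01| = 1 − 0.01 = 0.99
(A ↔ A) ⊕ (~(B ↔ B) ↔ ~(A ↔ B)) = min(1, 1.00 + 0.99) = min(1, 1.99) = 1.00
~((A ↔ A) ⊕ (~(B ↔ B) ↔ ~(A ↔ B))) = 1 − 1.00 = 0.00

0.00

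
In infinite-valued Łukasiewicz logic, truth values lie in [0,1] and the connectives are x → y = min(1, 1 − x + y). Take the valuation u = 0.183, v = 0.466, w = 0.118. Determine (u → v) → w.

0.118

u → v = min(1, 1 − 0.183 + 0.466) = min(1, 1.283) = 1.000
(u → v) → w = min(1, 1 − 1.000 + 0.118) = min(1, 0.118) = 0.118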